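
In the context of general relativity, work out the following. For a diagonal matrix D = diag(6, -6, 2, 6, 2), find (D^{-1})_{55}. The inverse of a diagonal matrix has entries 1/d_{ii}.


For a diagonal matrix, the inverse has entries (D^{-1})_{ii} = 1/d_{ii}.
The diagonal entries are: d_{11} = 6, d_{22} = -6, d_{33} = 2, d_{44} = 6, d_{55} = 2
We need (D^{-1})_{55} = 1/d_{55} = 1/2 = 1/2

1/2


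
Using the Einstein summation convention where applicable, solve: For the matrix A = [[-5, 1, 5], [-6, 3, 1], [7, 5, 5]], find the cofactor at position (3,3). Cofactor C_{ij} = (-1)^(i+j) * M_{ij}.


To find cofactor C_{33}, delete row 3 and column 3.
The resulting 2x2 submatrix is: [[-5, 1], [-6, 3]]
Minor M_{33} = -5*3 - 1*-6
  = -15 - -6 = -9
Sign = (-1)^(3+3) = (-1)^6 = 1
Cofactor C_{33} = 1 * -9 = -9

-9


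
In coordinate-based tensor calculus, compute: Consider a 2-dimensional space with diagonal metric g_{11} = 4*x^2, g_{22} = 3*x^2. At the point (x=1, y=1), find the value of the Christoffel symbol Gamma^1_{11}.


For a diagonal metric, Gamma^k_{ij} = (1/2) g^{kk} (dg_{ik}/dx_j + dg_{jk}/dx_i - dg_{ij}/dx_k).
The metric is diagonal, so g_{ab} = 0 for a != b.
At the given point: g_{11} = 4, g_{22} = 3
g^{11} = 1/4
dg_{11}/dx_1 = dg_{11}/dx_1 = 8
dg_{11}/dx_1 = dg_{11}/dx_1 = 8
dg_{11}/dx_1 = dg_{11}/dx_1 = 8
Numerator = 8 + 8 - 8 = 8
Gamma^1_{11} = 8 / (2 * 4) = 1

1


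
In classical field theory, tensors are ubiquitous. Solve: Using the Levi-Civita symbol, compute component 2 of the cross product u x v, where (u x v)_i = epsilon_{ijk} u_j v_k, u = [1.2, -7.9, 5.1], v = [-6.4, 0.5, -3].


(u x v)_2 = sum_{j,k} epsilon_{2jk} u_j v_k. Only permutations of (1,2,3) contribute; the two non-zero terms are:
eps_{213} u_1 v_3 = -1 * 1.2 * -3 = 3.6
eps_{231} u_3 v_1 = 1 * 5.1 * -6.4 = -32.64
(u x v)_2 = -29.04

-29.04


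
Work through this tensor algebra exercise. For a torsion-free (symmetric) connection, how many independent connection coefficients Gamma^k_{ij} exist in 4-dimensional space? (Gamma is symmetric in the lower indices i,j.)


Christoffel symbols Gamma^k_{ij} are symmetric in i,j, so there are d * d(d+1)/2 independent symbols.
d = 4
d(d+1)/2 = 4 * 5 / 2 = 10
Total = 4 * 10 = 40

40


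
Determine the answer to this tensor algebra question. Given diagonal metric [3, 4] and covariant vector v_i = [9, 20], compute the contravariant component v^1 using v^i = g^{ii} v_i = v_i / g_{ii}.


To raise an index with a diagonal metric: v^i = v_i / g_{ii}.
For index 1: v_1 = 9, g_{11} = 3
v^1 = 9 / 3 = 3

3


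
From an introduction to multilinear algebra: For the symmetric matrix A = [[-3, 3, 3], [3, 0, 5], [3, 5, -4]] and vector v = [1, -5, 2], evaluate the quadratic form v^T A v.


First compute Av:
(Av)_1 = -3*1 + 3*-5 + 3*2 = -12
(Av)_2 = 3*1 + 0*-5 + 5*2 = 13
(Av)_3 = 3*1 + 5*-5 + -4*2 = -30
Av = [-12, 13, -30]
Then v^T (Av) = 1*-12 + -5*13 + 2*-30
= -12 + -65 + -60 = -137

-137


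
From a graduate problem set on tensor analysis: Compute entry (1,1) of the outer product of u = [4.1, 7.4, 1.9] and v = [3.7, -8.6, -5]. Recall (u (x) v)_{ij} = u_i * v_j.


The outer product entry T_{ij} = u_i * v_j.
We need i=1, j=1.
u_1 = 4.1, v_1 = 3.7
T_{1,1} = 4.1 * 3.7 = 15.17

15.17


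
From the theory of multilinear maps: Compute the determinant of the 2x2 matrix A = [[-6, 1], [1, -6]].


For a 2x2 matrix [[a, b], [c, d]], det = a*d - b*c.
a = -6, b = 1, c = 1, d = -6
a*d = -6 * -6 = 36
b*c = 1 * 1 = 1
det = 36 - 1 = 35

35


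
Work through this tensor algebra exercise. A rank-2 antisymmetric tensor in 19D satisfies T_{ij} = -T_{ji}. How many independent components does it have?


An antisymmetric rank-2 tensor satisfies A_{ij} = -A_{ji}, so diagonal entries are zero.
The independent components are the upper-triangular entries: C(n, 2) = n(n-1)/2.
n = 19
C(19, 2) = 19 * 18 / 2 = 342 / 2 = 171

171


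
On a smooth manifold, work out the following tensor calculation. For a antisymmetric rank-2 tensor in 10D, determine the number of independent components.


A antisymmetric rank-2 tensor in d dimensions has d(d-1)/2 independent components.
d = 10
d(d-1)/2 = 10 * 9 / 2 = 90 / 2 = 45

45


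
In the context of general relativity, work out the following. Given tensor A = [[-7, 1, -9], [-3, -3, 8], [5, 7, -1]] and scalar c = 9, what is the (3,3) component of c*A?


Scalar multiplication: (cA)_{ij} = c * A_{ij}.
c = 9
A_{33} = -1
(cA)_{33} = 9 * -1 = -9

-9


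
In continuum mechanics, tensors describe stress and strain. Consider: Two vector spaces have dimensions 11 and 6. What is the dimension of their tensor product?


The dimension of a tensor product is the product of dimensions.
dim(V) = 11, dim(W) = 6
dim(V (x) W) = 11 * 6 = 66

66


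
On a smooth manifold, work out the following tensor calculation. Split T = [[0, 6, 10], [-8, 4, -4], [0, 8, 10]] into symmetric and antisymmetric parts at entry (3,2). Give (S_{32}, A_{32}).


T_{32} = 8
T_{23} = -4
S_{32} = (8 + -4)/2 = 4/2 = 2
A_{32} = (8 - -4)/2 = 12/2 = 6
Check: S + A = 2 + 6 = 8 = T_{32}.

(2, 6)


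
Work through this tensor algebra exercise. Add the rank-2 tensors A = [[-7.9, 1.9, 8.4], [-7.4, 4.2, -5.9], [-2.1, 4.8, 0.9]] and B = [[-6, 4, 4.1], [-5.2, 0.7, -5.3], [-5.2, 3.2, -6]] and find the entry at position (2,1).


Tensor addition is component-wise: (A + B)_{ij} = A_{ij} + B_{ij}.
A_{21} = -7.4
B_{21} = -5.2
(A + B)_{21} = -7.4 + -5.2 = -12.6

-12.6


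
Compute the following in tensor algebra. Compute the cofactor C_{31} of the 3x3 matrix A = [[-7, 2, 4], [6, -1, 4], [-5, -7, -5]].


To find cofactor C_{31}, delete row 3 and column 1.
The resulting 2x2 submatrix is: [[2, 4], [-1, 4]]
Minor M_{31} = 2*4 - 4*-1
  = 8 - -4 = 12
Sign = (-1)^(3+1) = (-1)^4 = 1
Cofactor C_{31} = 1 * 12 = 12

12


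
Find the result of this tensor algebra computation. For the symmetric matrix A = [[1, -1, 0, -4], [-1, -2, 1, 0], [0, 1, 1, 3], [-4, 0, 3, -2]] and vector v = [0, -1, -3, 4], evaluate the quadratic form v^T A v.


First compute Av:
(Av)_1 = 1*0 + -1*-1 + 0*-3 + -4*4 = -15
(Av)_2 = -1*0 + -2*-1 + 1*-3 + 0*4 = -1
(Av)_3 = 0*0 + 1*-1 + 1*-3 + 3*4 = 8
(Av)_4 = -4*0 + 0*-1 + 3*-3 + -2*4 = -17
Av = [-15, -1, 8, -17]
Then v^T (Av) = 0*-15 + -1*-1 + -3*8 + 4*-17
= 0 + 1 + -24 + -68 = -91

-91


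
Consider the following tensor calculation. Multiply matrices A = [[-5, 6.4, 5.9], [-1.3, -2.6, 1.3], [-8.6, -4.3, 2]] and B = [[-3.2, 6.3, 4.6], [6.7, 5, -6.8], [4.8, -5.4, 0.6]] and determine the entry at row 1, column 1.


(AB)_{ij} = sum_k A_{ik} B_{kj}.
For i=1, j=1:
A_{11} * B_{11} = -5 * -3.2 = 16
A_{12} * B_{21} = 6.4 * 6.7 = 42.88
A_{13} * B_{31} = 5.9 * 4.8 = 28.32
Sum = 16 + 42.88 + 28.32 = 87.2

87.2


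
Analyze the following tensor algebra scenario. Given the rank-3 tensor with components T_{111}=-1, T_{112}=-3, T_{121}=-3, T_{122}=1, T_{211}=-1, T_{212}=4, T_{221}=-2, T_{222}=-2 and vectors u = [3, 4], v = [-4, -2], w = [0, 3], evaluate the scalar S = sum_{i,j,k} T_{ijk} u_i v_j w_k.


S = sum over i,j,k of T_{ijk} u_i v_j w_k. Expanding all 8 terms:
T_{111}*u_1*v_1*w_1 = -1*3*-4*0 = 0  (running total: 0)
T_{112}*u_1*v_1*w_2 = -3*3*-4*3 = 108  (running total: 108)
T_{121}*u_1*v_2*w_1 = -3*3*-2*0 = 0  (running total: 108)
T_{122}*u_1*v_2*w_2 = 1*3*-2*3 = -18  (running total: 90)
T_{211}*u_2*v_1*w_1 = -1*4*-4*0 = 0  (running total: 90)
T_{212}*u_2*v_1*w_2 = 4*4*-4*3 = -192  (running total: -102)
T_{221}*u_2*v_2*w_1 = -2*4*-2*0 = 0  (running total: -102)
T_{222}*u_2*v_2*w_2 = -2*4*-2*3 = 48  (running total: -54)
S = -54

-54


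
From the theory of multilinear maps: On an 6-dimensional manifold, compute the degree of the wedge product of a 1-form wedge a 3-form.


The degree of a wedge product is the sum of the degrees of the individual forms.
Degrees: 1, 3
Total degree = 1 + 3 = 4

4


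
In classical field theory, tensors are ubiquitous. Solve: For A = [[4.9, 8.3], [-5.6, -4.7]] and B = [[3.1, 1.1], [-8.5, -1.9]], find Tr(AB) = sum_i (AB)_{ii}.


Tr(AB) = sum_i (AB)_{ii} where (AB)_{ii} = sum_k A_{ik} B_{ki}.
(AB)_{11} = 4.9*3.1 + 8.3*-8.5 = -55.36
(AB)_{22} = -5.6*1.1 + -4.7*-1.9 = 2.77
Tr(AB) = -55.36 + 2.77 = -52.59

-52.59


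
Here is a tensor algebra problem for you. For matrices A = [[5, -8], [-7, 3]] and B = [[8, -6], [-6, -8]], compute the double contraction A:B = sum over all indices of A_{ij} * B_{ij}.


A:B = sum over all i,j of A_{ij} * B_{ij}.
Row 1: 5*8=40, -8*-6=48 => row sum = 88
Row 2: -7*-6=42, 3*-8=-24 => row sum = 18
Total = 88 + 18 = 106

106


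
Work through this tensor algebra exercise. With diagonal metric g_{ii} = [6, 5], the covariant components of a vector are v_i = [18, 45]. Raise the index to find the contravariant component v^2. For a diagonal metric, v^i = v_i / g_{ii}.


To raise an index with a diagonal metric: v^i = v_i / g_{ii}.
For index 2: v_2 = 45, g_{22} = 5
v^2 = 45 / 5 = 9

9


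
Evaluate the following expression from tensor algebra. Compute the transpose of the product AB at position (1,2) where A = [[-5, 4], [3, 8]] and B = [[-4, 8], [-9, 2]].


(AB)^T_{ij} = (AB)_{ji} = sum_k A_{jk} B_{ki}.
For i=1, j=2 we need (AB)_{21}:
A_{21} * B_{11} = 3 * -4 = -12
A_{22} * B_{21} = 8 * -9 = -72
Sum = -12 + -72 = -84

-84


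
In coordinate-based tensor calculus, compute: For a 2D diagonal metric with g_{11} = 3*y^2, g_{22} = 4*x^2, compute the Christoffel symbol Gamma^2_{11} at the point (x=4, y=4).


For a diagonal metric, Gamma^k_{ij} = (1/2) g^{kk} (dg_{ik}/dx_j + dg_{jk}/dx_i - dg_{ij}/dx_k).
The metric is diagonal, so g_{ab} = 0 for a != b.
At the given point: g_{11} = 48, g_{22} = 64
g^{22} = 1/64
dg_{12}/dx_1 = 0 (off-diagonal)
dg_{12}/dx_1 = 0 (off-diagonal)
dg_{11}/dx_2 = dg_{11}/dx_2 = 24
Numerator = 0 + 0 - 24 = -24
Gamma^2_{11} = -24 / (2 * 64) = -3/16

-3/16


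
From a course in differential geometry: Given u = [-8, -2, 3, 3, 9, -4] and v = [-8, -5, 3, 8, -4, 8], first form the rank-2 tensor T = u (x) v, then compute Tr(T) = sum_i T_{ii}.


The outer product gives T_{ij} = u_i v_j.
The trace (contraction) is Tr(T) = sum_i T_{ii} = sum_i u_i v_i.
Diagonal entries:
T_{11} = u_1 * v_1 = -8 * -8 = 64
T_{22} = u_2 * v_2 = -2 * -5 = 10
T_{33} = u_3 * v_3 = 3 * 3 = 9
T_{44} = u_4 * v_4 = 3 * 8 = 24
T_{55} = u_5 * v_5 = 9 * -4 = -36
T_{66} = u_6 * v_6 = -4 * 8 = -32
Tr(T) = 64 + 10 + 9 + 24 + -36 + -32 = 39

39


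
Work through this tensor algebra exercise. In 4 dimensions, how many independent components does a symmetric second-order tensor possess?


A symmetric rank-2 tensor in d dimensions has d(d+1)/2 independent components.
d = 4
d(d+1)/2 = 4 * 5 / 2 = 20 / 2 = 10

10


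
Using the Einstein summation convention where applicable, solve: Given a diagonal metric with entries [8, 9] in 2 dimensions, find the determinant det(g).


For a diagonal metric, the determinant is the product of diagonal entries.
Diagonal entries: 8, 9
det(g) = 8 * 9 = 72

72


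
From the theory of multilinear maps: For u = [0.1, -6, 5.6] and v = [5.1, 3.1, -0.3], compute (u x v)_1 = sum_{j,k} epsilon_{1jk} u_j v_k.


(u x v)_1 = sum_{j,k} epsilon_{1jk} u_j v_k. Only permutations of (1,2,3) contribute; the two non-zero terms are:
eps_{123} u_2 v_3 = 1 * -6 * -0.3 = 1.8
eps_{132} u_3 v_2 = -1 * 5.6 * 3.1 = -17.36
(u x v)_1 = -15.56

-15.56


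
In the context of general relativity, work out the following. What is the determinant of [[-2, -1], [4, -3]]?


For a 2x2 matrix [[a, b], [c, d]], det = a*d - b*c.
a = -2, b = -1, c = 4, d = -3
a*d = -2 * -3 = 6
b*c = -1 * 4 = -4
det = 6 - -4 = 10

10


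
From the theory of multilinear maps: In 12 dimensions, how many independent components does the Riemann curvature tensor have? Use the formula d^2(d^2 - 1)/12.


The Riemann tensor in d dimensions has d^2(d^2 - 1)/12 independent components.
d = 12, so d^2 = 144
d^2 - 1 = 143
d^2(d^2 - 1) = 144 * 143 = 20592
Divide by 12: 20592 / 12 = 1716

1716


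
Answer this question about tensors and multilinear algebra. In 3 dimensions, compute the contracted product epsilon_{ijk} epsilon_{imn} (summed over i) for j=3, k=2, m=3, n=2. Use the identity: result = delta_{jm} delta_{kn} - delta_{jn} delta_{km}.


Using the identity: epsilon_{ijk} epsilon_{imn} = delta_{jm} delta_{kn} - delta_{jn} delta_{km}.
delta_{33} = 1
delta_{22} = 1
delta_{32} = 0
delta_{23} = 0
Result = 1 * 1 - 0 * 0 = 1 - 0 = 1

1


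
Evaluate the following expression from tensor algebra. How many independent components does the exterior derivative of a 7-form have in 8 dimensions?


The exterior derivative of a p-form is a (p+1)-form.
Its number of independent components is C(n, p+1).
n = 8, p+1 = 8
C(8, 8) = 1

1


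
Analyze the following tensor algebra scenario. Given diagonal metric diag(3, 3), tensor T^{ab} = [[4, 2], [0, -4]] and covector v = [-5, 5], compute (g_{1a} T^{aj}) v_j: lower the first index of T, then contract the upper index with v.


Step 1: lower the first index. For a diagonal metric, g_{ia} T^{aj} = g_{ii} T^{ij} (no sum on i).
g_{11} = 3
S_1{}^1 = 3 * T^{11} = 3 * 4 = 12
S_1{}^2 = 3 * T^{12} = 3 * 2 = 6
Step 2: contract S_1{}^j with v_j.
S_1{}^1 * v_1 = 12 * -5 = -60
S_1{}^2 * v_2 = 6 * 5 = 30
Result = -60 + 30 = -30

-30


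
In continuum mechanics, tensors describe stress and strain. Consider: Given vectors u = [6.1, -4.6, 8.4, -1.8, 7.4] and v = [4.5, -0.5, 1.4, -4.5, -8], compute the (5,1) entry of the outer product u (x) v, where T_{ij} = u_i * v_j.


The outer product entry T_{ij} = u_i * v_j.
We need i=5, j=1.
u_5 = 7.4, v_1 = 4.5
T_{5,1} = 7.4 * 4.5 = 33.3

33.3


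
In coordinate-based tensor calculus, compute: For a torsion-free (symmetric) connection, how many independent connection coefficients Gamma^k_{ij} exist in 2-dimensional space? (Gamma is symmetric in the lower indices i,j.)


Christoffel symbols Gamma^k_{ij} are symmetric in i,j, so there are d * d(d+1)/2 independent symbols.
d = 2
d(d+1)/2 = 2 * 3 / 2 = 3
Total = 2 * 3 = 6

6


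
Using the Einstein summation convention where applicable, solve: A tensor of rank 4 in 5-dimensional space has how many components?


The number of components of a rank-r tensor in d dimensions is d^r.
Here d = 5 and r = 4.
5^4 = 625

625


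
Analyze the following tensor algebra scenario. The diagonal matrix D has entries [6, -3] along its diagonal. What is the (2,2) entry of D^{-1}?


For a diagonal matrix, the inverse has entries (D^{-1})_{ii} = 1/d_{ii}.
The diagonal entries are: d_{11} = 6, d_{22} = -3
We need (D^{-1})_{22} = 1/d_{22} = 1/-3 = -1/3

-1/3


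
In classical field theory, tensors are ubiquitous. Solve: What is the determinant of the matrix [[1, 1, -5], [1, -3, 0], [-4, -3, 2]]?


Expanding along the first row, det(A) = a11*M_11 - a12*M_12 + a13*M_13, where M_1j is the (1,j) minor.
Minor M_11 = -3*2 - 0*-3 = -6
Minor M_12 = 1*2 - 0*-4 = 2
Minor M_13 = 1*-3 - -3*-4 = -15
det = 1*(-6) - 1*(2) + -5*(-15)
    = -6 - 2 + 75
    = 67

67


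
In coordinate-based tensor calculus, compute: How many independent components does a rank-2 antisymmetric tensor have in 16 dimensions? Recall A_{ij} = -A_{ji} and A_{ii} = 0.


An antisymmetric rank-2 tensor satisfies A_{ij} = -A_{ji}, so diagonal entries are zero.
The independent components are the upper-triangular entries: C(n, 2) = n(n-1)/2.
n = 16
C(16, 2) = 16 * 15 / 2 = 240 / 2 = 120

120


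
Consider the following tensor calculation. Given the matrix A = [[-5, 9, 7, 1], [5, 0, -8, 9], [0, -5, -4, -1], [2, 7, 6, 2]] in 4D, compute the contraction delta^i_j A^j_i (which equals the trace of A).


The contraction (trace) of a rank-2 tensor is the sum of its diagonal elements.
Diagonal entries: A[1,1] = -5, A[2,2] = 0, A[3,3] = -4, A[4,4] = 2
Tr(A) = -5 + 0 + -4 + 2 = -7

-7


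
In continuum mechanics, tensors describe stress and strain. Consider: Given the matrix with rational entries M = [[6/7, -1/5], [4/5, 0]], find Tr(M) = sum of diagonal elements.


The trace is the sum of diagonal entries.
Diagonal: M[1,1] = 6/7, M[2,2] = 0
Tr(M) = 6/7 + 0
Computing step by step:
After adding M[1,1]: 6/7
After adding M[2,2]: 6/7
Tr(M) = 6/7

6/7


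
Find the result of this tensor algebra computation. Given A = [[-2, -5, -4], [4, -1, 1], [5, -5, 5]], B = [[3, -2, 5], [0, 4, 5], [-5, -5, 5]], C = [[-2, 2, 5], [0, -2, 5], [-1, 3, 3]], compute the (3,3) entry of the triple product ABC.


(ABC)_{33} = sum_m (AB)_{3m} C_{m3}. First compute row 3 of AB.
(AB)_{31} = 5*3 + -5*0 + 5*-5 = -10
(AB)_{32} = 5*-2 + -5*4 + 5*-5 = -55
(AB)_{33} = 5*5 + -5*5 + 5*5 = 25
Now contract with column 3 of C:
(AB)_{31} * C_{13} = -10 * 5 = -50
(AB)_{32} * C_{23} = -55 * 5 = -275
(AB)_{33} * C_{33} = 25 * 3 = 75
(ABC)_{33} = -50 + -275 + 75 = -250

-250


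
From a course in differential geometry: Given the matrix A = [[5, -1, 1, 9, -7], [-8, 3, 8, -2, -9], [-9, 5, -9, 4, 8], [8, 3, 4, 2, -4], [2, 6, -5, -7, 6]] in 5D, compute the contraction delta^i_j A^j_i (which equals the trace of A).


The contraction (trace) of a rank-2 tensor is the sum of its diagonal elements.
Diagonal entries: A[1,1] = 5, A[2,2] = 3, A[3,3] = -9, A[4,4] = 2, A[5,5] = 6
Tr(A) = 5 + 3 + -9 + 2 + 6 = 7

7


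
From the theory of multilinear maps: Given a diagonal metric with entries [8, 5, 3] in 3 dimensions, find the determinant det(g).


For a diagonal metric, the determinant is the product of diagonal entries.
Diagonal entries: 8, 5, 3
det(g) = 8 * 5 * 3 = 120

120


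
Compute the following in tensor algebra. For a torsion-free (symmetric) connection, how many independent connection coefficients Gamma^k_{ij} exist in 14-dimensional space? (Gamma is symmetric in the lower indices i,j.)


Christoffel symbols Gamma^k_{ij} are symmetric in i,j, so there are d * d(d+1)/2 independent symbols.
d = 14
d(d+1)/2 = 14 * 15 / 2 = 105
Total = 14 * 105 = 1470

1470


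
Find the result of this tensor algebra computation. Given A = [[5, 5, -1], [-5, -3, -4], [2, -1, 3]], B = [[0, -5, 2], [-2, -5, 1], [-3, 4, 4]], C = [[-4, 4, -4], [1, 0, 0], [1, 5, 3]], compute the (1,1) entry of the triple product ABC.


(ABC)_{11} = sum_m (AB)_{1m} C_{m1}. First compute row 1 of AB.
(AB)_{11} = 5*0 + 5*-2 + -1*-3 = -7
(AB)_{12} = 5*-5 + 5*-5 + -1*4 = -54
(AB)_{13} = 5*2 + 5*1 + -1*4 = 11
Now contract with column 1 of C:
(AB)_{11} * C_{11} = -7 * -4 = 28
(AB)_{12} * C_{21} = -54 * 1 = -54
(AB)_{13} * C_{31} = 11 * 1 = 11
(ABC)_{11} = 28 + -54 + 11 = -15

-15


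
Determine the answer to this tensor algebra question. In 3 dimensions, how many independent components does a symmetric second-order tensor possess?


A symmetric rank-2 tensor in d dimensions has d(d+1)/2 independent components.
d = 3
d(d+1)/2 = 3 * 4 / 2 = 12 / 2 = 6

6


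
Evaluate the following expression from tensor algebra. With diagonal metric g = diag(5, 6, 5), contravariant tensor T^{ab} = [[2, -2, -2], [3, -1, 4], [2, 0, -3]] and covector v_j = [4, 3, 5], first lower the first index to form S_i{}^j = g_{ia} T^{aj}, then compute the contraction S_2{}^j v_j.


Step 1: lower the first index. For a diagonal metric, g_{ia} T^{aj} = g_{ii} T^{ij} (no sum on i).
g_{22} = 6
S_2{}^1 = 6 * T^{21} = 6 * 3 = 18
S_2{}^2 = 6 * T^{22} = 6 * -1 = -6
S_2{}^3 = 6 * T^{23} = 6 * 4 = 24
Step 2: contract S_2{}^j with v_j.
S_2{}^1 * v_1 = 18 * 4 = 72
S_2{}^2 * v_2 = -6 * 3 = -18
S_2{}^3 * v_3 = 24 * 5 = 120
Result = 72 + -18 + 120 = 174

174


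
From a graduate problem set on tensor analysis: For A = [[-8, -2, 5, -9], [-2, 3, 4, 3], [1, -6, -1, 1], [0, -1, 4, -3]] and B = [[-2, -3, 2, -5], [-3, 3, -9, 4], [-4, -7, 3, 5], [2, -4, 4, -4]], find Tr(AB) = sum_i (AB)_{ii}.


Tr(AB) = sum_i (AB)_{ii} where (AB)_{ii} = sum_k A_{ik} B_{ki}.
(AB)_{11} = -8*-2 + -2*-3 + 5*-4 + -9*2 = -16
(AB)_{22} = -2*-3 + 3*3 + 4*-7 + 3*-4 = -25
(AB)_{33} = 1*2 + -6*-9 + -1*3 + 1*4 = 57
(AB)_{44} = 0*-5 + -1*4 + 4*5 + -3*-4 = 28
Tr(AB) = -16 + -25 + 57 + 28 = 44

44


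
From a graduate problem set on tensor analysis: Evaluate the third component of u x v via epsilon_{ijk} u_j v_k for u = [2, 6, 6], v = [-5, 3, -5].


(u x v)_3 = sum_{j,k} epsilon_{3jk} u_j v_k. Only permutations of (1,2,3) contribute; the two non-zero terms are:
eps_{312} u_1 v_2 = 1 * 2 * 3 = 6
eps_{321} u_2 v_1 = -1 * 6 * -5 = 30
(u x v)_3 = 36

36


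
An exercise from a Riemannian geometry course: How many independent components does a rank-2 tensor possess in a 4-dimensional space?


The number of components of a rank-r tensor in d dimensions is d^r.
Here d = 4 and r = 2.
4^2 = 16

16


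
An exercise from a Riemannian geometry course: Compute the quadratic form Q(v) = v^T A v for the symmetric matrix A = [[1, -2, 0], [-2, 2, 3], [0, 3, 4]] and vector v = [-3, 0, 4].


First compute Av:
(Av)_1 = 1*-3 + -2*0 + 0*4 = -3
(Av)_2 = -2*-3 + 2*0 + 3*4 = 18
(Av)_3 = 0*-3 + 3*0 + 4*4 = 16
Av = [-3, 18, 16]
Then v^T (Av) = -3*-3 + 0*18 + 4*16
= 9 + 0 + 64 = 73

73


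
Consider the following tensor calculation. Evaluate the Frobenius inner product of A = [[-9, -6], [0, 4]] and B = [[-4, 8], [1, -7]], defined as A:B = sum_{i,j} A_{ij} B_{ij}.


A:B = sum over all i,j of A_{ij} * B_{ij}.
Row 1: -9*-4=36, -6*8=-48 => row sum = -12
Row 2: 0*1=0, 4*-7=-28 => row sum = -28
Total = -12 + -28 = -40

-40


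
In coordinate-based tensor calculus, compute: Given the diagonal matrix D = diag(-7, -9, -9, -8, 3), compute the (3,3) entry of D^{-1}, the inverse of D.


For a diagonal matrix, the inverse has entries (D^{-1})_{ii} = 1/d_{ii}.
The diagonal entries are: d_{11} = -7, d_{22} = -9, d_{33} = -9, d_{44} = -8, d_{55} = 3
We need (D^{-1})_{33} = 1/d_{33} = 1/-9 = -1/9

-1/9


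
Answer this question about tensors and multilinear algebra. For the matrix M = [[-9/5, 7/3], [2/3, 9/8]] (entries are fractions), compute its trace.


The trace is the sum of diagonal entries.
Diagonal: M[1,1] = -9/5, M[2,2] = 9/8
Tr(M) = -9/5 + 9/8
Computing step by step:
After adding M[1,1]: -9/5
After adding M[2,2]: -27/40
Tr(M) = -27/40

-27/40


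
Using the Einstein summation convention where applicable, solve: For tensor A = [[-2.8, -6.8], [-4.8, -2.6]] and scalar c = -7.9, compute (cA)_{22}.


Scalar multiplication: (cA)_{ij} = c * A_{ij}.
c = -7.9
A_{22} = -2.6
(cA)_{22} = -7.9 * -2.6 = 20.54

20.54


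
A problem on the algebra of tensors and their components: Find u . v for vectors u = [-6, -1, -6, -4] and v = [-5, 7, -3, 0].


The inner product u . v = sum of u_i * v_i.
Term-by-term: -6 * -5, -1 * 7, -6 * -3, -4 * 0
Products: 30, -7, 18, 0
Sum = 30 + -7 + 18 + 0 = 41

41


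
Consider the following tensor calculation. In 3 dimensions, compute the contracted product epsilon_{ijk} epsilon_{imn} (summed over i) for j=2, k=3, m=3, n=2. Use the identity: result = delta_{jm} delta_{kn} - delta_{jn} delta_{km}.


Using the identity: epsilon_{ijk} epsilon_{imn} = delta_{jm} delta_{kn} - delta_{jn} delta_{km}.
delta_{23} = 0
delta_{32} = 0
delta_{22} = 1
delta_{33} = 1
Result = 0 * 0 - 1 * 1 = 0 - 1 = -1

-1


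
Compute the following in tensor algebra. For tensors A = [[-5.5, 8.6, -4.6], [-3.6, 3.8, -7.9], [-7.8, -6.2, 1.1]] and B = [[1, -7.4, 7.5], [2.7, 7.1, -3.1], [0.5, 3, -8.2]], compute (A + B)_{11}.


Tensor addition is component-wise: (A + B)_{ij} = A_{ij} + B_{ij}.
A_{11} = -5.5
B_{11} = 1
(A + B)_{11} = -5.5 + 1 = -4.5

-4.5


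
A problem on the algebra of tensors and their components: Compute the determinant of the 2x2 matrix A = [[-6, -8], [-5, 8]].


For a 2x2 matrix [[a, b], [c, d]], det = a*d - b*c.
a = -6, b = -8, c = -5, d = 8
a*d = -6 * 8 = -48
b*c = -8 * -5 = 40
det = -48 - 40 = -88

-88


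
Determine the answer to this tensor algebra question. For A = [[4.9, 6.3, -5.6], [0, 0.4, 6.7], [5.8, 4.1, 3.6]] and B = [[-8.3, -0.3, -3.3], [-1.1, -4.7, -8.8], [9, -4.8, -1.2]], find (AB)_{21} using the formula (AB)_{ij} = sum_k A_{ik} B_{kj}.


(AB)_{ij} = sum_k A_{ik} B_{kj}.
For i=2, j=1:
A_{21} * B_{11} = 0 * -8.3 = 0
A_{22} * B_{21} = 0.4 * -1.1 = -0.44
A_{23} * B_{31} = 6.7 * 9 = 60.3
Sum = 0 + -0.44 + 60.3 = 59.86

59.86


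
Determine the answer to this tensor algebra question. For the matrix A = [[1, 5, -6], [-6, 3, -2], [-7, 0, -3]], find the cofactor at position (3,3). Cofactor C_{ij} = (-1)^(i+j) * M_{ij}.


To find cofactor C_{33}, delete row 3 and column 3.
The resulting 2x2 submatrix is: [[1, 5], [-6, 3]]
Minor M_{33} = 1*3 - 5*-6
  = 3 - -30 = 33
Sign = (-1)^(3+3) = (-1)^6 = 1
Cofactor C_{33} = 1 * 33 = 33

33


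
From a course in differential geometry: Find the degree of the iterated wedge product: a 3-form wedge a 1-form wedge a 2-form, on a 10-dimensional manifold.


The degree of a wedge product is the sum of the degrees of the individual forms.
Degrees: 3, 1, 2
Total degree = 3 + 1 + 2 = 6

6


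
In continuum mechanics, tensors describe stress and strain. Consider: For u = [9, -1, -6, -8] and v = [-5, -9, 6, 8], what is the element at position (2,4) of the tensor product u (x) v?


The outer product entry T_{ij} = u_i * v_j.
We need i=2, j=4.
u_2 = -1, v_4 = 8
T_{2,4} = -1 * 8 = -8

-8


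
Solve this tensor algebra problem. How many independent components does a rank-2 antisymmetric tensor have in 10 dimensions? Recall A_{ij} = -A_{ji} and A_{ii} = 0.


An antisymmetric rank-2 tensor satisfies A_{ij} = -A_{ji}, so diagonal entries are zero.
The independent components are the upper-triangular entries: C(n, 2) = n(n-1)/2.
n = 10
C(10, 2) = 10 * 9 / 2 = 90 / 2 = 45

45


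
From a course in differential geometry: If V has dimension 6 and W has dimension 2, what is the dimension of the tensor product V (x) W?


The dimension of a tensor product is the product of dimensions.
dim(V) = 6, dim(W) = 2
dim(V (x) W) = 6 * 2 = 12

12


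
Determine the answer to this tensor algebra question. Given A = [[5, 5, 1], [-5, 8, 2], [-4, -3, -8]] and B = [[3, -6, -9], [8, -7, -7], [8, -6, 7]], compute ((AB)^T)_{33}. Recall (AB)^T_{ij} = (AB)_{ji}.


(AB)^T_{ij} = (AB)_{ji} = sum_k A_{jk} B_{ki}.
For i=3, j=3 we need (AB)_{33}:
A_{31} * B_{13} = -4 * -9 = 36
A_{32} * B_{23} = -3 * -7 = 21
A_{33} * B_{33} = -8 * 7 = -56
Sum = 36 + 21 + -56 = 1

1


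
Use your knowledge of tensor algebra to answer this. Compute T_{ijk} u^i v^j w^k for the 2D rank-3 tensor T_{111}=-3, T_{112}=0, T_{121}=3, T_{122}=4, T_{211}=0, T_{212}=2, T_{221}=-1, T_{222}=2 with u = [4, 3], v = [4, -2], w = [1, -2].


S = sum over i,j,k of T_{ijk} u_i v_j w_k. Expanding all 8 terms:
T_{111}*u_1*v_1*w_1 = -3*4*4*1 = -48  (running total: -48)
T_{112}*u_1*v_1*w_2 = 0*4*4*-2 = 0  (running total: -48)
T_{121}*u_1*v_2*w_1 = 3*4*-2*1 = -24  (running total: -72)
T_{122}*u_1*v_2*w_2 = 4*4*-2*-2 = 64  (running total: -8)
T_{211}*u_2*v_1*w_1 = 0*3*4*1 = 0  (running total: -8)
T_{212}*u_2*v_1*w_2 = 2*3*4*-2 = -48  (running total: -56)
T_{221}*u_2*v_2*w_1 = -1*3*-2*1 = 6  (running total: -50)
T_{222}*u_2*v_2*w_2 = 2*3*-2*-2 = 24  (running total: -26)
S = -26

-26


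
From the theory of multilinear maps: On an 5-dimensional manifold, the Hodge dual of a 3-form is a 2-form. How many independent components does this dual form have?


The Hodge dual of a p-form on an n-dimensional manifold is an (n-p)-form.
n = 5, p = 3, so dual degree = 5 - 3 = 2
The number of components is C(n, n-p) = C(5, 2) = 10

10


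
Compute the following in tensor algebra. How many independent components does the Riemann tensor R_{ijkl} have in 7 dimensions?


The Riemann tensor in d dimensions has d^2(d^2 - 1)/12 independent components.
d = 7, so d^2 = 49
d^2 - 1 = 48
d^2(d^2 - 1) = 49 * 48 = 2352
Divide by 12: 2352 / 12 = 196

196


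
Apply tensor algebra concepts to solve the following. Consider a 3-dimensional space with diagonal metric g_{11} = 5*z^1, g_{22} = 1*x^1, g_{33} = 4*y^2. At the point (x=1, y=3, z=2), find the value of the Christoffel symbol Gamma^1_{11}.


For a diagonal metric, Gamma^k_{ij} = (1/2) g^{kk} (dg_{ik}/dx_j + dg_{jk}/dx_i - dg_{ij}/dx_k).
The metric is diagonal, so g_{ab} = 0 for a != b.
At the given point: g_{11} = 10, g_{22} = 1, g_{33} = 36
g^{11} = 1/10
dg_{11}/dx_1 = dg_{11}/dx_1 = 0
dg_{11}/dx_1 = dg_{11}/dx_1 = 0
dg_{11}/dx_1 = dg_{11}/dx_1 = 0
Numerator = 0 + 0 - 0 = 0
Gamma^1_{11} = 0 / (2 * 10) = 0

0


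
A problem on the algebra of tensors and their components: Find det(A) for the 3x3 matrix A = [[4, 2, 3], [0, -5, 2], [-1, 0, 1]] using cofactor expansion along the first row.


Expanding along the first row, det(A) = a11*M_11 - a12*M_12 + a13*M_13, where M_1j is the (1,j) minor.
Minor M_11 = -5*1 - 2*0 = -5
Minor M_12 = 0*1 - 2*-1 = 2
Minor M_13 = 0*0 - -5*-1 = -5
det = 4*(-5) - 2*(2) + 3*(-5)
    = -20 - 4 + -15
    = -39

-39


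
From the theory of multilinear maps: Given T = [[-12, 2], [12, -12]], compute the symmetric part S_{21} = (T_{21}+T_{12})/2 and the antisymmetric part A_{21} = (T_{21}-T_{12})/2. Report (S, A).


T_{21} = 12
T_{12} = 2
S_{21} = (12 + 2)/2 = 14/2 = 7
A_{21} = (12 - 2)/2 = 10/2 = 5
Check: S + A = 7 + 5 = 12 = T_{21}.

(7, 5)


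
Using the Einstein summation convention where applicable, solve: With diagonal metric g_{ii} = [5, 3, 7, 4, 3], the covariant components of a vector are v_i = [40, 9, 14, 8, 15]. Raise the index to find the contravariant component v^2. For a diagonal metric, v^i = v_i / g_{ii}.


To raise an index with a diagonal metric: v^i = v_i / g_{ii}.
For index 2: v_2 = 9, g_{22} = 3
v^2 = 9 / 3 = 3

3


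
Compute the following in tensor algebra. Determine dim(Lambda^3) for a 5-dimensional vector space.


The dimension of the space of p-forms on an n-dimensional space is C(n, p).
n = 5, p = 3
C(5, 3) = 5! / (3! * 2!) = 10

10


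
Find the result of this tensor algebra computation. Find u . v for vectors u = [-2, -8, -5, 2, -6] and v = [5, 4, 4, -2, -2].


The inner product u . v = sum of u_i * v_i.
Term-by-term: -2 * 5, -8 * 4, -5 * 4, 2 * -2, -6 * -2
Products: -10, -32, -20, -4, 12
Sum = -10 + -32 + -20 + -4 + 12 = -54

-54


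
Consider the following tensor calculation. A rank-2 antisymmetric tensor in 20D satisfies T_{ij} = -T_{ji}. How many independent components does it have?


An antisymmetric rank-2 tensor satisfies A_{ij} = -A_{ji}, so diagonal entries are zero.
The independent components are the upper-triangular entries: C(n, 2) = n(n-1)/2.
n = 20
C(20, 2) = 20 * 19 / 2 = 380 / 2 = 190

190


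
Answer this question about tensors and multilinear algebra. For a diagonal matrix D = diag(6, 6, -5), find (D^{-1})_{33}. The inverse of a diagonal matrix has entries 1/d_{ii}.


For a diagonal matrix, the inverse has entries (D^{-1})_{ii} = 1/d_{ii}.
The diagonal entries are: d_{11} = 6, d_{22} = 6, d_{33} = -5
We need (D^{-1})_{33} = 1/d_{33} = 1/-5 = -1/5

-1/5


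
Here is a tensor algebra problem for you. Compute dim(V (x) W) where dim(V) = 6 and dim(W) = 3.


The dimension of a tensor product is the product of dimensions.
dim(V) = 6, dim(W) = 3
dim(V (x) W) = 6 * 3 = 18

18


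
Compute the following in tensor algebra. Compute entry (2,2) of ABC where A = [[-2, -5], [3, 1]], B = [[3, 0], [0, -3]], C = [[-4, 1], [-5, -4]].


(ABC)_{22} = sum_m (AB)_{2m} C_{m2}. First compute row 2 of AB.
(AB)_{21} = 3*3 + 1*0 = 9
(AB)_{22} = 3*0 + 1*-3 = -3
Now contract with column 2 of C:
(AB)_{21} * C_{12} = 9 * 1 = 9
(AB)_{22} * C_{22} = -3 * -4 = 12
(ABC)_{22} = 9 + 12 = 21

21


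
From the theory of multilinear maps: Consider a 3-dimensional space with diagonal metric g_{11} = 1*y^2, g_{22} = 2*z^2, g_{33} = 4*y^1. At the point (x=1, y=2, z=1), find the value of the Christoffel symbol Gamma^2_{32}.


For a diagonal metric, Gamma^k_{ij} = (1/2) g^{kk} (dg_{ik}/dx_j + dg_{jk}/dx_i - dg_{ij}/dx_k).
The metric is diagonal, so g_{ab} = 0 for a != b.
At the given point: g_{11} = 4, g_{22} = 2, g_{33} = 8
g^{22} = 1/2
dg_{32}/dx_2 = 0 (off-diagonal)
dg_{22}/dx_3 = dg_{22}/dx_3 = 4
dg_{32}/dx_2 = 0 (off-diagonal)
Numerator = 0 + 4 - 0 = 4
Gamma^2_{32} = 4 / (2 * 2) = 1

1


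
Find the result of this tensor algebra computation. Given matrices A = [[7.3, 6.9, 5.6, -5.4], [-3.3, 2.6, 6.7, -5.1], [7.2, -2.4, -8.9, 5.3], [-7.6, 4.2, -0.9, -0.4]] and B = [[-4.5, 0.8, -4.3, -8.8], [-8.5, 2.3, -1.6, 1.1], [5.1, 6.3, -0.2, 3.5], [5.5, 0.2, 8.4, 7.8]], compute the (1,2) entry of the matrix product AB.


(AB)_{ij} = sum_k A_{ik} B_{kj}.
For i=1, j=2:
A_{11} * B_{12} = 7.3 * 0.8 = 5.84
A_{12} * B_{22} = 6.9 * 2.3 = 15.87
A_{13} * B_{32} = 5.6 * 6.3 = 35.28
A_{14} * B_{42} = -5.4 * 0.2 = -1.08
Sum = 5.84 + 15.87 + 35.28 + -1.08 = 55.91

55.91


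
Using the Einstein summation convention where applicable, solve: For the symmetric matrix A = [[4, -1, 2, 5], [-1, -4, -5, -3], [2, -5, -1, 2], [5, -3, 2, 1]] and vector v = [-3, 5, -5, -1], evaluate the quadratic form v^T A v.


First compute Av:
(Av)_1 = 4*-3 + -1*5 + 2*-5 + 5*-1 = -32
(Av)_2 = -1*-3 + -4*5 + -5*-5 + -3*-1 = 11
(Av)_3 = 2*-3 + -5*5 + -1*-5 + 2*-1 = -28
(Av)_4 = 5*-3 + -3*5 + 2*-5 + 1*-1 = -41
Av = [-32, 11, -28, -41]
Then v^T (Av) = -3*-32 + 5*11 + -5*-28 + -1*-41
= 96 + 55 + 140 + 41 = 332

332


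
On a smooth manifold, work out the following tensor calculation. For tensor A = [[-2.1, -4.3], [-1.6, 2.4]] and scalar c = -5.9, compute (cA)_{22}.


Scalar multiplication: (cA)_{ij} = c * A_{ij}.
c = -5.9
A_{22} = 2.4
(cA)_{22} = -5.9 * 2.4 = -14.16

-14.16


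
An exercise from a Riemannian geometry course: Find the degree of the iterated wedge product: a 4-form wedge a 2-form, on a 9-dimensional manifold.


The degree of a wedge product is the sum of the degrees of the individual forms.
Degrees: 4, 2
Total degree = 4 + 2 = 6

6


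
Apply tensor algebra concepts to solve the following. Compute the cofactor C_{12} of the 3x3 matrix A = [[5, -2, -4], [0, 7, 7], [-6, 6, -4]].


To find cofactor C_{12}, delete row 1 and column 2.
The resulting 2x2 submatrix is: [[0, 7], [-6, -4]]
Minor M_{12} = 0*-4 - 7*-6
  = 0 - -42 = 42
Sign = (-1)^(1+2) = (-1)^3 = -1
Cofactor C_{12} = -1 * 42 = -42

-42


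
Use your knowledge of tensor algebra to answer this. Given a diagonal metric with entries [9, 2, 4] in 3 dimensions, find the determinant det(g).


For a diagonal metric, the determinant is the product of diagonal entries.
Diagonal entries: 9, 2, 4
det(g) = 9 * 2 * 4 = 72

72


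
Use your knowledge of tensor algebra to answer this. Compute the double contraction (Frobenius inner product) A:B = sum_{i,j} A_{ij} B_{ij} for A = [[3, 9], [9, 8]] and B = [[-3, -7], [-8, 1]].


A:B = sum over all i,j of A_{ij} * B_{ij}.
Row 1: 3*-3=-9, 9*-7=-63 => row sum = -72
Row 2: 9*-8=-72, 8*1=8 => row sum = -64
Total = -72 + -64 = -136

-136


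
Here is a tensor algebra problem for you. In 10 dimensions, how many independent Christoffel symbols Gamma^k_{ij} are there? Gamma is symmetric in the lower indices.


Christoffel symbols Gamma^k_{ij} are symmetric in i,j, so there are d * d(d+1)/2 independent symbols.
d = 10
d(d+1)/2 = 10 * 11 / 2 = 55
Total = 10 * 55 = 550

550


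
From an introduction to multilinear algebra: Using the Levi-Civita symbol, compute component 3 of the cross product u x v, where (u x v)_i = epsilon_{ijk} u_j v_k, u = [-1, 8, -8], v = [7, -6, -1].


(u x v)_3 = sum_{j,k} epsilon_{3jk} u_j v_k. Only permutations of (1,2,3) contribute; the two non-zero terms are:
eps_{312} u_1 v_2 = 1 * -1 * -6 = 6
eps_{321} u_2 v_1 = -1 * 8 * 7 = -56
(u x v)_3 = -50

-50


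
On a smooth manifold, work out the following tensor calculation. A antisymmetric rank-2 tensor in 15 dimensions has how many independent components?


A antisymmetric rank-2 tensor in d dimensions has d(d-1)/2 independent components.
d = 15
d(d-1)/2 = 15 * 14 / 2 = 210 / 2 = 105

105


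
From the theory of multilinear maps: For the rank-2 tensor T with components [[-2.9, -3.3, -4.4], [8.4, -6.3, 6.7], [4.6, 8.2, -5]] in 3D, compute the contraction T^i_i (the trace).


The contraction (trace) of a rank-2 tensor is the sum of its diagonal elements.
Diagonal entries: A[1,1] = -2.9, A[2,2] = -6.3, A[3,3] = -5
Tr(A) = -2.9 + -6.3 + -5 = -14.2

-14.2


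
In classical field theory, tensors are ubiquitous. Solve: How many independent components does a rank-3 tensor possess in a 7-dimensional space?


The number of components of a rank-r tensor in d dimensions is d^r.
Here d = 7 and r = 3.
7^3 = 343

343


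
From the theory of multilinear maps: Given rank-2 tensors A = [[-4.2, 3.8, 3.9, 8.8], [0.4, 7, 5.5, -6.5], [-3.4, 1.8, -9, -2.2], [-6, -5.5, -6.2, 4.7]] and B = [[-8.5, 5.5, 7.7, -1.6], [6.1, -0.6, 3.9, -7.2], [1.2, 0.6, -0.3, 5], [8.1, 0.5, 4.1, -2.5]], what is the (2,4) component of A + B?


Tensor addition is component-wise: (A + B)_{ij} = A_{ij} + B_{ij}.
A_{24} = -6.5
B_{24} = -7.2
(A + B)_{24} = -6.5 + -7.2 = -13.7

-13.7


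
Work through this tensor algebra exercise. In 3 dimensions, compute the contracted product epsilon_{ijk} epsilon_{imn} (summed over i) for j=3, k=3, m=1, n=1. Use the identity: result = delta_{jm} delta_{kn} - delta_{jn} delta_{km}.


Using the identity: epsilon_{ijk} epsilon_{imn} = delta_{jm} delta_{kn} - delta_{jn} delta_{km}.
delta_{31} = 0
delta_{31} = 0
delta_{31} = 0
delta_{31} = 0
Result = 0 * 0 - 0 * 0 = 0 - 0 = 0

0


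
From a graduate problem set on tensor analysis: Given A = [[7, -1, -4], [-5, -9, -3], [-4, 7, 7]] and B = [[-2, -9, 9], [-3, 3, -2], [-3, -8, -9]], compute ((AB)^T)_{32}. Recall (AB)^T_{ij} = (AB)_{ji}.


(AB)^T_{ij} = (AB)_{ji} = sum_k A_{jk} B_{ki}.
For i=3, j=2 we need (AB)_{23}:
A_{21} * B_{13} = -5 * 9 = -45
A_{22} * B_{23} = -9 * -2 = 18
A_{23} * B_{33} = -3 * -9 = 27
Sum = -45 + 18 + 27 = 0

0


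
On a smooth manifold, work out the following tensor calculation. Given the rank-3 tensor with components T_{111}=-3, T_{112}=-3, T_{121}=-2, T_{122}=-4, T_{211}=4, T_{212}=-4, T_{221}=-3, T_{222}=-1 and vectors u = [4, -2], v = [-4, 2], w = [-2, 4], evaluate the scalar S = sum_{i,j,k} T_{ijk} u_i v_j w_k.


S = sum over i,j,k of T_{ijk} u_i v_j w_k. Expanding all 8 terms:
T_{111}*u_1*v_1*w_1 = -3*4*-4*-2 = -96  (running total: -96)
T_{112}*u_1*v_1*w_2 = -3*4*-4*4 = 192  (running total: 96)
T_{121}*u_1*v_2*w_1 = -2*4*2*-2 = 32  (running total: 128)
T_{122}*u_1*v_2*w_2 = -4*4*2*4 = -128  (running total: 0)
T_{211}*u_2*v_1*w_1 = 4*-2*-4*-2 = -64  (running total: -64)
T_{212}*u_2*v_1*w_2 = -4*-2*-4*4 = -128  (running total: -192)
T_{221}*u_2*v_2*w_1 = -3*-2*2*-2 = -24  (running total: -216)
T_{222}*u_2*v_2*w_2 = -1*-2*2*4 = 16  (running total: -200)
S = -200

-200


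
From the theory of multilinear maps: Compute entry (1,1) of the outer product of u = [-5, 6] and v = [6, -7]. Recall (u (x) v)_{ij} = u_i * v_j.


The outer product entry T_{ij} = u_i * v_j.
We need i=1, j=1.
u_1 = -5, v_1 = 6
T_{1,1} = -5 * 6 = -30

-30


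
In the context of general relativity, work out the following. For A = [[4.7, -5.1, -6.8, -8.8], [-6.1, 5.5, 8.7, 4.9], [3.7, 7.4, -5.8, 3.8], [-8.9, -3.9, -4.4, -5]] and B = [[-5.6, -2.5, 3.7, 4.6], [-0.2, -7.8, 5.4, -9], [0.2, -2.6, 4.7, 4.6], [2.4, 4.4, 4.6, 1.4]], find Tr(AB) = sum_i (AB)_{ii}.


Tr(AB) = sum_i (AB)_{ii} where (AB)_{ii} = sum_k A_{ik} B_{ki}.
(AB)_{11} = 4.7*-5.6 + -5.1*-0.2 + -6.8*0.2 + -8.8*2.4 = -47.78
(AB)_{22} = -6.1*-2.5 + 5.5*-7.8 + 8.7*-2.6 + 4.9*4.4 = -28.71
(AB)_{33} = 3.7*3.7 + 7.4*5.4 + -5.8*4.7 + 3.8*4.6 = 43.87
(AB)_{44} = -8.9*4.6 + -3.9*-9 + -4.4*4.6 + -5*1.4 = -33.08
Tr(AB) = -47.78 + -28.71 + 43.87 + -33.08 = -65.7

-65.7


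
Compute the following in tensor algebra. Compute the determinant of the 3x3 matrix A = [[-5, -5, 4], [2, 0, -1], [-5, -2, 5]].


Expanding along the first row, det(A) = a11*M_11 - a12*M_12 + a13*M_13, where M_1j is the (1,j) minor.
Minor M_11 = 0*5 - -1*-2 = -2
Minor M_12 = 2*5 - -1*-5 = 5
Minor M_13 = 2*-2 - 0*-5 = -4
det = -5*(-2) - -5*(5) + 4*(-4)
    = 10 - -25 + -16
    = 19

19


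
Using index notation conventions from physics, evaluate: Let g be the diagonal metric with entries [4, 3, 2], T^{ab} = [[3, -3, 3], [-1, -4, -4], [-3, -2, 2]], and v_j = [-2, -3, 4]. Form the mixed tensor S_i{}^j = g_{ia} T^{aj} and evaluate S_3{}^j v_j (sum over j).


Step 1: lower the first index. For a diagonal metric, g_{ia} T^{aj} = g_{ii} T^{ij} (no sum on i).
g_{33} = 2
S_3{}^1 = 2 * T^{31} = 2 * -3 = -6
S_3{}^2 = 2 * T^{32} = 2 * -2 = -4
S_3{}^3 = 2 * T^{33} = 2 * 2 = 4
Step 2: contract S_3{}^j with v_j.
S_3{}^1 * v_1 = -6 * -2 = 12
S_3{}^2 * v_2 = -4 * -3 = 12
S_3{}^3 * v_3 = 4 * 4 = 16
Result = 12 + 12 + 16 = 40

40
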